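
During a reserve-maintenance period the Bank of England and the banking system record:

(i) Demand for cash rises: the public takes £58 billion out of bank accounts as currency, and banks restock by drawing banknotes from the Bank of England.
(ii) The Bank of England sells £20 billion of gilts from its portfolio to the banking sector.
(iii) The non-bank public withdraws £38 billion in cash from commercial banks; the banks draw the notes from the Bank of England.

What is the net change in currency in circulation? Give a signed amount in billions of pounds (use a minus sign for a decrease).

Currency withdrawal £58 billion: notes leave the central bank → +£58B.
OMO sale (to banks) £20 billion: no currency enters or leaves circulation → 0.
Currency withdrawal £38 billion: notes leave the central bank → +£38B.
Net: 58 + 0 + 38 = +£96 billion.

+£96 billion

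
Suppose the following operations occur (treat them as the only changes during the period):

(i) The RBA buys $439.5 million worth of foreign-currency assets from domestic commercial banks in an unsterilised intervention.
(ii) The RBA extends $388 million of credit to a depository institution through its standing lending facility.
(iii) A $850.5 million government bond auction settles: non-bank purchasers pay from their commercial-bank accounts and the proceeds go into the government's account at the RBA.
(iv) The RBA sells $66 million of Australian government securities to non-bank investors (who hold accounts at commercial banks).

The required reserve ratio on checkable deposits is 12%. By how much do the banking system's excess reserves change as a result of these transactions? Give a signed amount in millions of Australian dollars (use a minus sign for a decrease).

+$20.98 million

FX purchase $439.5 million: reserves +$439.5M, deposits 0.
Discount-window loan $388 million: reserves +$388M, deposits 0.
Government account inflow $850.5 million: reserves −$850.5M, deposits −$850.5M.
Asset sale (to non-banks) $66 million: reserves −$66M, deposits −$66M.
Totals: Δreserves = −$89M, Δdeposits = −$916.5M.
Δrequired reserves = 12% × −$916.5M = −$109.98M.
Δexcess reserves = Δreserves − Δrequired = −$89M − (−$109.98M) = +$20.98 million.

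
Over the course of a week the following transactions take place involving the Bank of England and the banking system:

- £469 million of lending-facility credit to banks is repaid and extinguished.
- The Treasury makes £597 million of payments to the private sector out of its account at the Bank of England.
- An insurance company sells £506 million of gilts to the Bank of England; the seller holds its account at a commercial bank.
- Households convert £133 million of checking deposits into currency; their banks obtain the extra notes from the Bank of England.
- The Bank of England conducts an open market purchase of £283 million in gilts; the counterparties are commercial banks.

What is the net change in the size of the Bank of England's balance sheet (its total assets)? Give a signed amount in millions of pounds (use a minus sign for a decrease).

+£320 million

Bank of England balance sheet:
  Assets:      Securities +£789M, Loans to banks −£469M
  Liabilities: Bank reserves +£784M, Currency in circulation +£133M, Government deposits −£597M
Change in total Bank of England assets = +£320 million.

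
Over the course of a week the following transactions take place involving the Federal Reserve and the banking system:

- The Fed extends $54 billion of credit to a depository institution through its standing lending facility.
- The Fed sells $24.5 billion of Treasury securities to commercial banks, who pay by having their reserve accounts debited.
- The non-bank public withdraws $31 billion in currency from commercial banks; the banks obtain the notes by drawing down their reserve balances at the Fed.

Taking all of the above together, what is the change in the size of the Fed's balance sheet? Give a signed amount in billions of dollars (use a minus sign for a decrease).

+$29.5 billion

Discount-window loan $54 billion: a Fed asset is acquired → +$54B.
OMO sale (to banks) $24.5 billion: a Fed asset is shed → −$24.5B.
Currency withdrawal $31 billion: only the composition of liabilities changes → 0.
Net: 54 − 24.5 + 0 = +$29.5 billion.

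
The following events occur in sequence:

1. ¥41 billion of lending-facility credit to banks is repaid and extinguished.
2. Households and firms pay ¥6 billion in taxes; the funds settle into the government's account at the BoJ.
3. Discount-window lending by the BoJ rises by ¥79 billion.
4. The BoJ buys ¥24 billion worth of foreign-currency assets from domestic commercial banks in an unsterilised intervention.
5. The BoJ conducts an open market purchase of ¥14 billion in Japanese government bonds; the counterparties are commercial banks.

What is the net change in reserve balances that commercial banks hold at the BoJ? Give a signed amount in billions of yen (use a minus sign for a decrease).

Discount-window repayment ¥41 billion: repayment is debited from reserves → −¥41B.
Government account inflow ¥6 billion: funds move from bank reserves into the government account → −¥6B.
Discount-window loan ¥79 billion: the loan is credited to the bank's reserve account → +¥79B.
FX purchase ¥24 billion: the BoJ pays by crediting reserve accounts → +¥24B.
OMO purchase (from banks) ¥14 billion: the BoJ pays by crediting reserve accounts → +¥14B.
Net: −41 − 6 + 79 + 24 + 14 = +¥70 billion.

+¥70 billion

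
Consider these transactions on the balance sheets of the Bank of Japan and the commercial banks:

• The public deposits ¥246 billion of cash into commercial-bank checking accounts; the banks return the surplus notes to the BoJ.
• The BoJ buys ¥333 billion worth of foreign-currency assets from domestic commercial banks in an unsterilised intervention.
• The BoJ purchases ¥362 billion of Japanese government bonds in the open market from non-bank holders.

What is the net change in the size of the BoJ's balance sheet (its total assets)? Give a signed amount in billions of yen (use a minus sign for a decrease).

BoJ balance sheet:
  Assets:      Securities +¥362B, Foreign assets +¥333B
  Liabilities: Bank reserves +¥941B, Currency in circulation −¥246B
Change in total BoJ assets = +¥695 billion.

+¥695 billion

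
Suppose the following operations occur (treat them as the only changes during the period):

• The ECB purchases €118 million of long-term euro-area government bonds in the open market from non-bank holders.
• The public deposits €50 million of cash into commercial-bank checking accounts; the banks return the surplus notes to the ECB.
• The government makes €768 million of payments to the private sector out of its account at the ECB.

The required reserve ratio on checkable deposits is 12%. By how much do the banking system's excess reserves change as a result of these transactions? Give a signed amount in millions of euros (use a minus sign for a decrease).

Asset purchase (from non-banks) €118 million: reserves +€118M, deposits +€118M.
Currency deposit €50 million: reserves +€50M, deposits +€50M.
Government spending €768 million: reserves +€768M, deposits +€768M.
Totals: Δreserves = +€936M, Δdeposits = +€936M.
Δrequired reserves = 12% × +€936M = +€112.32M.
Δexcess reserves = Δreserves − Δrequired = +€936M − (+€112.32M) = +€823.68 million.

+€823.68 million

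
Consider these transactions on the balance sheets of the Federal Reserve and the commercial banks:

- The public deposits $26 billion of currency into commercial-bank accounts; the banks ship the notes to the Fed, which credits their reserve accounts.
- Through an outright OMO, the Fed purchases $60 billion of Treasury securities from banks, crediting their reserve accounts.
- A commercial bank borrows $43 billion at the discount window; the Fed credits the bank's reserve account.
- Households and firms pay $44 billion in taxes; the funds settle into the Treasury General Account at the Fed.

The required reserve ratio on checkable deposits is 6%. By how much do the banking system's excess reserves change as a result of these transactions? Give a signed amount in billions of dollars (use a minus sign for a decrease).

Currency deposit $26 billion: reserves +$26B, deposits +$26B.
OMO purchase (from banks) $60 billion: reserves +$60B, deposits 0.
Discount-window loan $43 billion: reserves +$43B, deposits 0.
Government account inflow $44 billion: reserves −$44B, deposits −$44B.
Totals: Δreserves = +$85B, Δdeposits = −$18B.
Δrequired reserves = 6% × −$18B = −$1.08B.
Δexcess reserves = Δreserves − Δrequired = +$85B − (−$1.08B) = +$86.08 billion.

+$86.08 billion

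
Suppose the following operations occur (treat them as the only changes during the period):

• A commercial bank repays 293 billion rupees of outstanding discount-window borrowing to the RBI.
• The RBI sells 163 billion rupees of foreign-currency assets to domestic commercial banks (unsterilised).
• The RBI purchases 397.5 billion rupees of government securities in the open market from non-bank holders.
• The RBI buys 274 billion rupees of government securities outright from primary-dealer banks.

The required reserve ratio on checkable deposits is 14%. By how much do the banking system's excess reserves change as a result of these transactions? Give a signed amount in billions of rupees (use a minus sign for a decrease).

Discount-window repayment 293 billion rupees: reserves −293B, deposits 0.
FX sale 163 billion rupees: reserves −163B, deposits 0.
Asset purchase (from non-banks) 397.5 billion rupees: reserves +397.5B, deposits +397.5B.
OMO purchase (from banks) 274 billion rupees: reserves +274B, deposits 0.
Totals: Δreserves = +215.5B, Δdeposits = +397.5B.
Δrequired reserves = 14% × +397.5B = +55.65B.
Δexcess reserves = Δreserves − Δrequired = +215.5B − (+55.65B) = +159.85 billion.

+159.85 billion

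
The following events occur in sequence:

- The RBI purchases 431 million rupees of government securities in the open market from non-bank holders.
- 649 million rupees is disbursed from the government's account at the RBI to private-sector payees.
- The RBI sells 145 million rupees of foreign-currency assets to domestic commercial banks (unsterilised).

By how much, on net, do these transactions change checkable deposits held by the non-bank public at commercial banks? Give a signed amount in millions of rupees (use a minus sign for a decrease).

Asset purchase (from non-banks) 431 million rupees: non-bank counterparties' bank balances rise → +431M.
Government spending 649 million rupees: non-bank counterparties' bank balances rise → +649M.
FX sale 145 million rupees: the counterparty is a bank, so public deposits are unchanged → 0.
Net: 431 + 649 + 0 = +1080 million.

+1080 million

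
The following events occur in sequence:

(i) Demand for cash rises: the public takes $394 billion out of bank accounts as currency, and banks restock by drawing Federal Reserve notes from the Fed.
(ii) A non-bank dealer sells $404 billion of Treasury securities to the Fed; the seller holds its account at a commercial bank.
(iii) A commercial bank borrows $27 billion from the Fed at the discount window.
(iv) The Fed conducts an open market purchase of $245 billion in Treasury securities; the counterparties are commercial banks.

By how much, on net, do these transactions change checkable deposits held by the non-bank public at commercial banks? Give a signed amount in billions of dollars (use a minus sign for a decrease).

Currency withdrawal $394 billion: non-bank counterparties' bank balances fall → −$394B.
Asset purchase (from non-banks) $404 billion: non-bank counterparties' bank balances rise → +$404B.
Discount-window loan $27 billion: the counterparty is a bank, so public deposits are unchanged → 0.
OMO purchase (from banks) $245 billion: the counterparty is a bank, so public deposits are unchanged → 0.
Net: −394 + 404 + 0 + 0 = +$10 billion.

+$10 billion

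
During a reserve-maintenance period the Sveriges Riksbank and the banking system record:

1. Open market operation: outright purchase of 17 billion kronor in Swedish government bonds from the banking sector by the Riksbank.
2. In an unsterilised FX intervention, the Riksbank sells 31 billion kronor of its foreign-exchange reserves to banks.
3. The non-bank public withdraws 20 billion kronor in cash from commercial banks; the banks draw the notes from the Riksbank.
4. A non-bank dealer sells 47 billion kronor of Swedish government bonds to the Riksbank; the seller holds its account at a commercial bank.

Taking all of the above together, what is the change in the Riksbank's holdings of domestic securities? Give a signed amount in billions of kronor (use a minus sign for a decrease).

OMO purchase (from banks) 17 billion kronor: securities added to the Riksbank's portfolio → +17B.
FX sale 31 billion kronor: the Riksbank's securities portfolio is untouched → 0.
Currency withdrawal 20 billion kronor: the Riksbank's securities portfolio is untouched → 0.
Asset purchase (from non-banks) 47 billion kronor: securities added to the Riksbank's portfolio → +47B.
Net: 17 + 0 + 0 + 47 = +64 billion.

+64 billion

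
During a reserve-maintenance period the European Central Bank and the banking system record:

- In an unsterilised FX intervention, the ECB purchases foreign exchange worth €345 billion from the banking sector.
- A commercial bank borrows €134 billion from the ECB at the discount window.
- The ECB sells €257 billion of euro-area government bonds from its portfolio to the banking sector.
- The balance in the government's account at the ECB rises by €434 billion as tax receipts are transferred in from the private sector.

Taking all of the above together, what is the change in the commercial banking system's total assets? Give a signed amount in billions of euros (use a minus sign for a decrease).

-€300 billion

FX purchase €345 billion: just an asset swap on bank balance sheets → 0.
Discount-window loan €134 billion: bank balance sheets expand → +€134B.
OMO sale (to banks) €257 billion: just an asset swap on bank balance sheets → 0.
Government account inflow €434 billion: bank balance sheets shrink → −€434B.
Net: 0 + 134 + 0 − 434 = -€300 billion.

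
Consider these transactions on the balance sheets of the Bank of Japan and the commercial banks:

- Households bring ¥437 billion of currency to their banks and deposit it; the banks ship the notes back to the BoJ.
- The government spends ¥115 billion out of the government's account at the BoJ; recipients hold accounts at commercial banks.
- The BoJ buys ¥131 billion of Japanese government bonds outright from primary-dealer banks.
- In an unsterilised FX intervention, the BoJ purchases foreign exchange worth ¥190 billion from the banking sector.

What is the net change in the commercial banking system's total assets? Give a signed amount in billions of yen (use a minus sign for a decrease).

+¥552 billion

Currency deposit ¥437 billion: bank balance sheets expand → +¥437B.
Government spending ¥115 billion: bank balance sheets expand → +¥115B.
OMO purchase (from banks) ¥131 billion: just an asset swap on bank balance sheets → 0.
FX purchase ¥190 billion: just an asset swap on bank balance sheets → 0.
Net: 437 + 115 + 0 + 0 = +¥552 billion.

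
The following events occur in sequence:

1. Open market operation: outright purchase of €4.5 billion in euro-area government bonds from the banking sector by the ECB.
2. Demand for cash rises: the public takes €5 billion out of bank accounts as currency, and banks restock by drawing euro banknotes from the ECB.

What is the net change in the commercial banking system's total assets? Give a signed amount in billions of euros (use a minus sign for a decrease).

-€5 billion

OMO purchase (from banks) €4.5 billion: just an asset swap on bank balance sheets → 0.
Currency withdrawal €5 billion: bank balance sheets shrink → −€5B.
Net: 0 − 5 = -€5 billion.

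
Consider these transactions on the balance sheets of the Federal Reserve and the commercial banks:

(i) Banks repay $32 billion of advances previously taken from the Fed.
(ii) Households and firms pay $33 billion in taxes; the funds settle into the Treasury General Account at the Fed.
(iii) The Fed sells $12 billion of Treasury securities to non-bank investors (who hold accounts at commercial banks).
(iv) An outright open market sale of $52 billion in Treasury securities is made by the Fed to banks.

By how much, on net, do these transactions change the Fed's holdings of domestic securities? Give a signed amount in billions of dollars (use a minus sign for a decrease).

-$64 billion

Fed balance sheet:
  Assets:      Securities −$64B, Loans to banks −$32B
  Liabilities: Bank reserves −$129B, Government deposits +$33B
So the change in the Fed's holdings of domestic securities is -$64 billion.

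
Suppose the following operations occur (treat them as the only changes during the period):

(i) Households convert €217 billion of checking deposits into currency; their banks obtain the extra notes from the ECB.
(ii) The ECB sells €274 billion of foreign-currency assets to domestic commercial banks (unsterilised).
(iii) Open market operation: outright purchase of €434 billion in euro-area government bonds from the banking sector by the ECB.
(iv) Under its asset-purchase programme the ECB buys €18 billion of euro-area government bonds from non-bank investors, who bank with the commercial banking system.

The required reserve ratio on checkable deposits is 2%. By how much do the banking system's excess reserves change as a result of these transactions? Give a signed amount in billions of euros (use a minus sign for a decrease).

Currency withdrawal €217 billion: reserves −€217B, deposits −€217B.
FX sale €274 billion: reserves −€274B, deposits 0.
OMO purchase (from banks) €434 billion: reserves +€434B, deposits 0.
Asset purchase (from non-banks) €18 billion: reserves +€18B, deposits +€18B.
Totals: Δreserves = −€39B, Δdeposits = −€199B.
Δrequired reserves = 2% × −€199B = −€3.98B.
Δexcess reserves = Δreserves − Δrequired = −€39B − (−€3.98B) = -€35.02 billion.

-€35.02 billion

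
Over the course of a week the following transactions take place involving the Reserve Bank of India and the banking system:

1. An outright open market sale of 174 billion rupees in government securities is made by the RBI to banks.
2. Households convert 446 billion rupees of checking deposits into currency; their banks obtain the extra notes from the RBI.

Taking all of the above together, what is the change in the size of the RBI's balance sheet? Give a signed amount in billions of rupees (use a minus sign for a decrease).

-174 billion

RBI balance sheet:
  Assets:      Securities −174B
  Liabilities: Bank reserves −620B, Currency in circulation +446B
Commercial banking system:
  Assets:      Reserves at CB −620B, Securities +174B
  Liabilities: Checkable deposits −446B
Change in total RBI assets = -174 billion.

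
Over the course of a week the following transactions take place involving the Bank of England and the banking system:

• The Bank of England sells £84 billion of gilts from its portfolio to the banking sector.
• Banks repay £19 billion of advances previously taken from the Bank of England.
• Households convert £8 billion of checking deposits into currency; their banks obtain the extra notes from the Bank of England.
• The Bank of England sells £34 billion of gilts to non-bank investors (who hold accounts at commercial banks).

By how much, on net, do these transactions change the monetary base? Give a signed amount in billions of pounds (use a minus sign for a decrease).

-£137 billion

OMO sale (to banks) £84 billion: Bank of England balance sheet contracts → −£84B.
Discount-window repayment £19 billion: Bank of England balance sheet contracts → −£19B.
Currency withdrawal £8 billion: just a shift between currency and reserves — both are base money → 0.
Asset sale (to non-banks) £34 billion: Bank of England balance sheet contracts → −£34B.
Net: −84 − 19 + 0 − 34 = -£137 billion.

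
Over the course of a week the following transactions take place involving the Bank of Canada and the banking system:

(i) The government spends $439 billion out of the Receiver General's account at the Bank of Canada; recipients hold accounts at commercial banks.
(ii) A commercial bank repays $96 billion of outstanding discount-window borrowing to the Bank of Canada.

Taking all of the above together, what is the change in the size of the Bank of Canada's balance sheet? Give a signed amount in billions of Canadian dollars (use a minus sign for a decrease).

Government spending $439 billion: only the composition of liabilities changes → 0.
Discount-window repayment $96 billion: a Bank of Canada asset is shed → −$96B.
Net: 0 − 96 = -$96 billion.

-$96 billion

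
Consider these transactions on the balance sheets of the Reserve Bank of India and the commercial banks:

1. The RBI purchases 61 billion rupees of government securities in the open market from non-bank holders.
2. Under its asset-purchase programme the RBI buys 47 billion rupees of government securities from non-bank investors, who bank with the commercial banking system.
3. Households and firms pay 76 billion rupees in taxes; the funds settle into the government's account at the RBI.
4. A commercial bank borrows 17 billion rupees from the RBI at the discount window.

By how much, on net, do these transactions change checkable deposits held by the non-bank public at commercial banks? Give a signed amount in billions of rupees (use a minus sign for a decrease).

Asset purchase (from non-banks) 61 billion rupees: non-bank counterparties' bank balances rise → +61B.
Asset purchase (from non-banks) 47 billion rupees: non-bank counterparties' bank balances rise → +47B.
Government account inflow 76 billion rupees: non-bank counterparties' bank balances fall → −76B.
Discount-window loan 17 billion rupees: the counterparty is a bank, so public deposits are unchanged → 0.
Net: 61 + 47 − 76 + 0 = +32 billion.

+32 billion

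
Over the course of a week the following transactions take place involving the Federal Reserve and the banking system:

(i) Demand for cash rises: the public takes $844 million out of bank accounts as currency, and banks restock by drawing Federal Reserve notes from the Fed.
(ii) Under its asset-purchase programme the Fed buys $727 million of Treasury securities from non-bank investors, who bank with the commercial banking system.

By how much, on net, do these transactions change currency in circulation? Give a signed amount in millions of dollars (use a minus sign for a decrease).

+$844 million

Currency withdrawal $844 million: notes leave the central bank → +$844M.
Asset purchase (from non-banks) $727 million: no currency enters or leaves circulation → 0.
Net: 844 + 0 = +$844 million.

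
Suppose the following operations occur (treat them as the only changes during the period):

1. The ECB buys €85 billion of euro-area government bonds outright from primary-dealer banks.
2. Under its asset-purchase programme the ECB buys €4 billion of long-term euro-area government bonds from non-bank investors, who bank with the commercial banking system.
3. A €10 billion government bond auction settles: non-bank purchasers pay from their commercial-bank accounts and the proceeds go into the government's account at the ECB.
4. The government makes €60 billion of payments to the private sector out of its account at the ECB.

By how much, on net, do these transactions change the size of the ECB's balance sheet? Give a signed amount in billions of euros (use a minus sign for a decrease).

ECB balance sheet:
  Assets:      Securities +€89B
  Liabilities: Bank reserves +€139B, Government deposits −€50B
Commercial banking system:
  Assets:      Reserves at CB +€139B, Securities −€85B
  Liabilities: Checkable deposits +€54B
Change in total ECB assets = +€89 billion.

+€89 billion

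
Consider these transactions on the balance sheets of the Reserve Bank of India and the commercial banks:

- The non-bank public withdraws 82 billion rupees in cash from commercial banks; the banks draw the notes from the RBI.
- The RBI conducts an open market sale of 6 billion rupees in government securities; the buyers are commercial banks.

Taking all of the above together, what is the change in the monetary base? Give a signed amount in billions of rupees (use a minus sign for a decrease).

-6 billion

RBI balance sheet:
  Assets:      Securities −6B
  Liabilities: Bank reserves −88B, Currency in circulation +82B
Monetary base = currency + reserves: +82B + (−88B) = -6 billion.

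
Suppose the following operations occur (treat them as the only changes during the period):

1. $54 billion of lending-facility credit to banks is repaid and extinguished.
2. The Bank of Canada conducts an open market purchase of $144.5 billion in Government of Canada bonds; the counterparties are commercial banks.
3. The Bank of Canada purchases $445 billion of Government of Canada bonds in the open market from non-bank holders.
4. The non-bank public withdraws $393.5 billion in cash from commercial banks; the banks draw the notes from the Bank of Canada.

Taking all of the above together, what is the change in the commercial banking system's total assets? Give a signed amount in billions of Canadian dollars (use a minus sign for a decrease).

Bank of Canada balance sheet:
  Assets:      Securities +$589.5B, Loans to banks −$54B
  Liabilities: Bank reserves +$142B, Currency in circulation +$393.5B
Commercial banking system:
  Assets:      Reserves at CB +$142B, Securities −$144.5B
  Liabilities: Checkable deposits +$51.5B, Borrowings from CB −$54B
Change in total bank assets = -$2.5 billion.

-$2.5 billion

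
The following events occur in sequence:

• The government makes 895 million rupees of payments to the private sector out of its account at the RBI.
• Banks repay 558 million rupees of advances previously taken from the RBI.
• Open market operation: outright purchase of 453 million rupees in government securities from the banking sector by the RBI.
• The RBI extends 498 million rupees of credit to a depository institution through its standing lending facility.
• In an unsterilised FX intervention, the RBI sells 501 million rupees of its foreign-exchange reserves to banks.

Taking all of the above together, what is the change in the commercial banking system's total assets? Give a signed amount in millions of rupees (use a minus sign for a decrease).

RBI balance sheet:
  Assets:      Securities +453M, Loans to banks −60M, Foreign assets −501M
  Liabilities: Bank reserves +787M, Government deposits −895M
Commercial banking system:
  Assets:      Reserves at CB +787M, Securities −453M, Foreign assets +501M
  Liabilities: Checkable deposits +895M, Borrowings from CB −60M
Change in total bank assets = +835 million.

+835 million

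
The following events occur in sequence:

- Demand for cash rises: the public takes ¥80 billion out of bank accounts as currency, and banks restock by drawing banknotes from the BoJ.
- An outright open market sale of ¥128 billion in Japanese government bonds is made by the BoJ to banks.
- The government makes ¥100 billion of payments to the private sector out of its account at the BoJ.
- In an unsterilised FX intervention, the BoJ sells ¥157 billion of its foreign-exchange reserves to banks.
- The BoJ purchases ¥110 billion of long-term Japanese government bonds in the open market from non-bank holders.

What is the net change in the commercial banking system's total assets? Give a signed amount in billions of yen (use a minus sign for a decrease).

Currency withdrawal ¥80 billion: bank balance sheets shrink → −¥80B.
OMO sale (to banks) ¥128 billion: just an asset swap on bank balance sheets → 0.
Government spending ¥100 billion: bank balance sheets expand → +¥100B.
FX sale ¥157 billion: just an asset swap on bank balance sheets → 0.
Asset purchase (from non-banks) ¥110 billion: bank balance sheets expand → +¥110B.
Net: −80 + 0 + 100 + 0 + 110 = +¥130 billion.

+¥130 billion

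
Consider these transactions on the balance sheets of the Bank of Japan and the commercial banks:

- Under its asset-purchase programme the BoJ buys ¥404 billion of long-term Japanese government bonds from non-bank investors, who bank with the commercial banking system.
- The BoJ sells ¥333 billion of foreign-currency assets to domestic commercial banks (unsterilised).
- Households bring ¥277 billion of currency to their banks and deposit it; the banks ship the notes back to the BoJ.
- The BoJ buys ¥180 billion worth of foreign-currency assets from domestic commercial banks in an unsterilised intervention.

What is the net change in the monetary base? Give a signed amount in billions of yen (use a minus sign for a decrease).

BoJ balance sheet:
  Assets:      Securities +¥404B, Foreign assets −¥153B
  Liabilities: Bank reserves +¥528B, Currency in circulation −¥277B
Commercial banking system:
  Assets:      Reserves at CB +¥528B, Foreign assets +¥153B
  Liabilities: Checkable deposits +¥681B
Monetary base = currency + reserves: −¥277B + (+¥528B) = +¥251 billion.

+¥251 billion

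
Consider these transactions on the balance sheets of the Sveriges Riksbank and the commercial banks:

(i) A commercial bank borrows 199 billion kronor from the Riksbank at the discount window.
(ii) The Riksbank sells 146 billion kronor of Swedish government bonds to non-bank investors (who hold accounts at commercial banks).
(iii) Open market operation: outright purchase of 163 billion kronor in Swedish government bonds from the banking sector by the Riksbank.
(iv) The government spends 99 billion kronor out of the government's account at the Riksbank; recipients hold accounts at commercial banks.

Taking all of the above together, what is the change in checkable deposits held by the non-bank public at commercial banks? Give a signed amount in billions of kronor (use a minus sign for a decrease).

Discount-window loan 199 billion kronor: the counterparty is a bank, so public deposits are unchanged → 0.
Asset sale (to non-banks) 146 billion kronor: non-bank counterparties' bank balances fall → −146B.
OMO purchase (from banks) 163 billion kronor: the counterparty is a bank, so public deposits are unchanged → 0.
Government spending 99 billion kronor: non-bank counterparties' bank balances rise → +99B.
Net: 0 − 146 + 0 + 99 = -47 billion.

-47 billion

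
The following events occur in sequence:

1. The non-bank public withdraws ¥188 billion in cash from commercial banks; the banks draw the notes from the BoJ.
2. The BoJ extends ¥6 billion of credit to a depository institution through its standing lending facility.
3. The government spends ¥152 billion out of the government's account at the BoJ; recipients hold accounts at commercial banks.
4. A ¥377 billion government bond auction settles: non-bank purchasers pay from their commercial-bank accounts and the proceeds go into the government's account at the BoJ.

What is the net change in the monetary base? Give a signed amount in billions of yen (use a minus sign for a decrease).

-¥219 billion

BoJ balance sheet:
  Assets:      Loans to banks +¥6B
  Liabilities: Bank reserves −¥407B, Currency in circulation +¥188B, Government deposits +¥225B
Monetary base = currency + reserves: +¥188B + (−¥407B) = -¥219 billion.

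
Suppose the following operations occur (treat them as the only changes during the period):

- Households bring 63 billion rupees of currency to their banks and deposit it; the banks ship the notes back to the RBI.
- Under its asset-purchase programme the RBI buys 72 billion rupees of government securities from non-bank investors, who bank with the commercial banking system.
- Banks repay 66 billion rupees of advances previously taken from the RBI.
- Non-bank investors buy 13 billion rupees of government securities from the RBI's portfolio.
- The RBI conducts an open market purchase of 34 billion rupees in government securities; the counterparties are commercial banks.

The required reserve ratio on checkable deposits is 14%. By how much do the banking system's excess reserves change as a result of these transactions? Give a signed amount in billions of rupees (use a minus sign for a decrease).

+72.92 billion

Currency deposit 63 billion rupees: reserves +63B, deposits +63B.
Asset purchase (from non-banks) 72 billion rupees: reserves +72B, deposits +72B.
Discount-window repayment 66 billion rupees: reserves −66B, deposits 0.
Asset sale (to non-banks) 13 billion rupees: reserves −13B, deposits −13B.
OMO purchase (from banks) 34 billion rupees: reserves +34B, deposits 0.
Totals: Δreserves = +90B, Δdeposits = +122B.
Δrequired reserves = 14% × +122B = +17.08B.
Δexcess reserves = Δreserves − Δrequired = +90B − (+17.08B) = +72.92 billion.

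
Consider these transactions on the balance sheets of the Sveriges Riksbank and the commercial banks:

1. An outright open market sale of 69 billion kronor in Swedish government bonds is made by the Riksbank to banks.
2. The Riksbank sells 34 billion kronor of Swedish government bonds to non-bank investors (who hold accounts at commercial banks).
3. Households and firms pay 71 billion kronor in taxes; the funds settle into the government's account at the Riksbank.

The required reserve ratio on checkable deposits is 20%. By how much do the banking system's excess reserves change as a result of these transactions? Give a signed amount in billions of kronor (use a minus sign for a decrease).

-153 billion

OMO sale (to banks) 69 billion kronor: reserves −69B, deposits 0.
Asset sale (to non-banks) 34 billion kronor: reserves −34B, deposits −34B.
Government account inflow 71 billion kronor: reserves −71B, deposits −71B.
Totals: Δreserves = −174B, Δdeposits = −105B.
Δrequired reserves = 20% × −105B = −21B.
Δexcess reserves = Δreserves − Δrequired = −174B − (−21B) = -153 billion.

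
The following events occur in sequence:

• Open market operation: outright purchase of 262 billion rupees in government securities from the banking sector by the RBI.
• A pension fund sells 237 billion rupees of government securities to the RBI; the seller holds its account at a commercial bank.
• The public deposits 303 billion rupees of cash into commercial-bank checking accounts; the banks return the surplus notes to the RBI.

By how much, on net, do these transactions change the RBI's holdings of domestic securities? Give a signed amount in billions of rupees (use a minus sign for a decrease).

RBI balance sheet:
  Assets:      Securities +499B
  Liabilities: Bank reserves +802B, Currency in circulation −303B
So the change in the RBI's holdings of domestic securities is +499 billion.

+499 billion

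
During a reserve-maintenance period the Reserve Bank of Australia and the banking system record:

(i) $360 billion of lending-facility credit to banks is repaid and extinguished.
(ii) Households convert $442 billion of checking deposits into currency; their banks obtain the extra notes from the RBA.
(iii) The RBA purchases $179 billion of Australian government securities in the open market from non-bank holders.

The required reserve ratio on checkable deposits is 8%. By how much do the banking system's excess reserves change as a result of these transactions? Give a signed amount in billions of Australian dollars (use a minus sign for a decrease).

-$601.96 billion

Discount-window repayment $360 billion: reserves −$360B, deposits 0.
Currency withdrawal $442 billion: reserves −$442B, deposits −$442B.
Asset purchase (from non-banks) $179 billion: reserves +$179B, deposits +$179B.
Totals: Δreserves = −$623B, Δdeposits = −$263B.
Δrequired reserves = 8% × −$263B = −$21.04B.
Δexcess reserves = Δreserves − Δrequired = −$623B − (−$21.04B) = -$601.96 billion.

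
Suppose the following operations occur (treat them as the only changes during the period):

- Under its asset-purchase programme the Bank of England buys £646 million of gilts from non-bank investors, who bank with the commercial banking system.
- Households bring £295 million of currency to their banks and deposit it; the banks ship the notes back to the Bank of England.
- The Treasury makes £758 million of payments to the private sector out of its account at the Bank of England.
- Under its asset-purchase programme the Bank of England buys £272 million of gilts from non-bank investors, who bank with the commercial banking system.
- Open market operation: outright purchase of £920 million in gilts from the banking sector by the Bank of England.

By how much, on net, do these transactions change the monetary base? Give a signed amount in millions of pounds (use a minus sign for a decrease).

+£2596 million

Bank of England balance sheet:
  Assets:      Securities +£1838M
  Liabilities: Bank reserves +£2891M, Currency in circulation −£295M, Government deposits −£758M
Commercial banking system:
  Assets:      Reserves at CB +£2891M, Securities −£920M
  Liabilities: Checkable deposits +£1971M
Monetary base = currency + reserves: −£295M + (+£2891M) = +£2596 million.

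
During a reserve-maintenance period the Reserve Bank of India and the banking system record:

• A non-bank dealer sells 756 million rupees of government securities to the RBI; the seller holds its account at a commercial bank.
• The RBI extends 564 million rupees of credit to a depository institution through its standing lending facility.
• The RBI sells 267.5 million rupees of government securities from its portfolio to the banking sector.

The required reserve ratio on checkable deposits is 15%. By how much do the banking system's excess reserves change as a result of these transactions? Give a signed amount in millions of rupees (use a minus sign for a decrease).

+939.1 million

Asset purchase (from non-banks) 756 million rupees: reserves +756M, deposits +756M.
Discount-window loan 564 million rupees: reserves +564M, deposits 0.
OMO sale (to banks) 267.5 million rupees: reserves −267.5M, deposits 0.
Totals: Δreserves = +1052.5M, Δdeposits = +756M.
Δrequired reserves = 15% × +756M = +113.4M.
Δexcess reserves = Δreserves − Δrequired = +1052.5M − (+113.4M) = +939.1 million.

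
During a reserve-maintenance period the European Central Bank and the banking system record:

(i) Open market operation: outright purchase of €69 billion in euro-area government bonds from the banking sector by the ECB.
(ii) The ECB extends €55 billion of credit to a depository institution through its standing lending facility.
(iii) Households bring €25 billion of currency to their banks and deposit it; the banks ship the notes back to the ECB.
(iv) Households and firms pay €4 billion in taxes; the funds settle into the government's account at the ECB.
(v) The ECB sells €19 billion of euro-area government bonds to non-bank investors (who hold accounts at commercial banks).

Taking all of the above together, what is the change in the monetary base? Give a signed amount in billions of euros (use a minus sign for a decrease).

ECB balance sheet:
  Assets:      Securities +€50B, Loans to banks +€55B
  Liabilities: Bank reserves +€126B, Currency in circulation −€25B, Government deposits +€4B
Commercial banking system:
  Assets:      Reserves at CB +€126B, Securities −€69B
  Liabilities: Checkable deposits +€2B, Borrowings from CB +€55B
Monetary base = currency + reserves: −€25B + (+€126B) = +€101 billion.

+€101 billion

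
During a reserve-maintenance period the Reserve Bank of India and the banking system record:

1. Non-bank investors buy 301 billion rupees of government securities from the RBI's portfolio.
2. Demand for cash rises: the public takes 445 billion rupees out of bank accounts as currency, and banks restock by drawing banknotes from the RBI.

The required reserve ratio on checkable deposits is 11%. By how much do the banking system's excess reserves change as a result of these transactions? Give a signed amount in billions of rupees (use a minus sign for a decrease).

-663.94 billion

Asset sale (to non-banks) 301 billion rupees: reserves −301B, deposits −301B.
Currency withdrawal 445 billion rupees: reserves −445B, deposits −445B.
Totals: Δreserves = −746B, Δdeposits = −746B.
Δrequired reserves = 11% × −746B = −82.06B.
Δexcess reserves = Δreserves − Δrequired = −746B − (−82.06B) = -663.94 billion.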